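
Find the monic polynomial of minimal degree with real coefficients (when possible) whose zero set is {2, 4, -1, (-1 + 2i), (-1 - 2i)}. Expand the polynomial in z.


The polynomial is p(z) = ∏_{α ∈ S} (z − α), where S = {2, 4, -1, (-1 + 2i), (-1 - 2i)}.
Expanding the product yields: p(z) = z^5 -3·z^4 -3·z^3 -13·z^2 + 26·z + 40.
Note conjugate pairs combine to real quadratics: (z − (-1+2i))(z − (-1−2i)) = z² + 2z + 5.
The resulting polynomial has degree 5 and real coefficients as required.

p(z) = z^5 -3·z^4 -3·z^3 -13·z^2 + 26·z + 40.


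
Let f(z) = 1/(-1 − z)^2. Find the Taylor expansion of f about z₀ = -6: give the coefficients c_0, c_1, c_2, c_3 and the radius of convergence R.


Let w = z − z₀, so z = z₀ + w.
Then -1 − z = -1 − (z₀ + w) = (-1 − z₀) − w = 5 − w.
f(z) = 1/(5 − w)^2 = (1/(5)^2) · (1 − w/(5))^{−2}.
By the binomial series (1−u)^{−2} = Σ_{n≥0} C(n+1, 1) u^n for |u|<1, with u = w/(5):
  c_n = C(n+1, 1) / (5)^(n+2).
  c_0 = 1/(5)^2 = 1/25.
  c_1 = 2/(5)^3 = 2/125.
  c_2 = 3/(5)^4 = 3/625.
  c_3 = 4/(5)^5 = 4/3125.
The series is valid for |w/d| < 1, i.e. |z − z₀| < |d|.
Radius of convergence: R = |-1 − z₀| = |5| = 5 (distance from z₀ to the singularity z = -1).

c_0 = 1/25, c_1 = 2/125, c_2 = 3/625, c_3 = 4/3125; R = 5.


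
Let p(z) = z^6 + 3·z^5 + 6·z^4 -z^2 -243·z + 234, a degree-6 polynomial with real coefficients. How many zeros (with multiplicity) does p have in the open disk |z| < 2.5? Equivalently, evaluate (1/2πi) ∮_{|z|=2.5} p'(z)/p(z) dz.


The zeros of p are: (-3 + 2i), (-3 - 2i), 1, (0 + 3i), (0 - 3i), 2.
Their magnitudes are: 3.606, 3.606, 1, 3, 3, 2.
Zeros with |z| < R = 2.5: 1, 2.
Count = 2.
By the argument principle, (1/2πi) ∮_{|z|=R} p'(z)/p(z) dz equals exactly this count.

Number of zeros inside |z| < 2.5: 2.


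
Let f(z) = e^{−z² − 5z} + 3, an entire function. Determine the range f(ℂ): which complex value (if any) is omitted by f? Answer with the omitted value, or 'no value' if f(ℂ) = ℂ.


Little Picard bounds the complement of f(ℂ) to at most one point.
The exponent g(z) = −z² − 5z is a nonconstant polynomial, hence surjective onto ℂ. So e^{g(z)} takes every value in {e^w : w ∈ ℂ} = ℂ ∖ {0}. Adding 3 shifts the range to ℂ ∖ {3}. f omits exactly 3.

Omitted value: 3.


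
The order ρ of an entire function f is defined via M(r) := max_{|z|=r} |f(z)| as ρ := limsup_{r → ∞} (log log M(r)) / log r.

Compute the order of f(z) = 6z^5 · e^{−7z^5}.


M(r) = max_{|z|=r} |6|·|z|^5·|e^{−7z^5}| = 6·r^5 · e^{7r^5} (the factors attain their maxima compatibly on |z|=r). Then log M(r) = log 6 + 5·log r + 7r^5, dominated by the last term, so log log M(r) ~ 5·log r. The polynomial factor 6z^5 contributes only a log r term and does not affect the order. ρ = 5.
Therefore ρ = 5.

Order ρ = 5.


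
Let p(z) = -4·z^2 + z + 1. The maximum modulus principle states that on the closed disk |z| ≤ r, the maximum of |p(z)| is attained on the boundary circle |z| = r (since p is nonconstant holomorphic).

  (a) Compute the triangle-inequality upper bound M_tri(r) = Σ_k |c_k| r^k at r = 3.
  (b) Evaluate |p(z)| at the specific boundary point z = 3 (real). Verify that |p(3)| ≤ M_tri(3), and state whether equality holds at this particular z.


Coefficients: c_0 = 1, c_1 = 1, c_2 = -4. Radius r = 3.
Part (a). Triangle bound: M_tri(r) = Σ_k |c_k| r^k
  = |1|·3^0 + |1|·3^1 + |-4|·3^2
  = 1 + 3 + 36 = 40.
This bounds M(r) := max_{|z|=r} |p(z)| from above; equality holds iff all terms c_k z^k can be made to align in phase at a single z on |z|=r.
Part (b). At z = 3 (real, on the circle |z| = r):
  p(3) = (1)·3^0 + (1)·3^1 + (-4)·3^2 = -32.
  |p(3)| = 32.
Check: |p(3)| = 32 ≤ 40 = M_tri(3). ✓ Equality does not hold at z = 3 (the coefficients have mixed signs, so the terms do not all align in phase there).

M_tri(3) = 40; |p(3)| = 32; equality at z=3: no.


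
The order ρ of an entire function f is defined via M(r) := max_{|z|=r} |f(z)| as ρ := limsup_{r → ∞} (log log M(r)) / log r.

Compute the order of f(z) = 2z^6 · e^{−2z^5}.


M(r) = max_{|z|=r} |2|·|z|^6·|e^{−2z^5}| = 2·r^6 · e^{2r^5} (the factors attain their maxima compatibly on |z|=r). Then log M(r) = log 2 + 6·log r + 2r^5, dominated by the last term, so log log M(r) ~ 5·log r. The polynomial factor 2z^6 contributes only a log r term and does not affect the order. ρ = 5.
Therefore ρ = 5.

Order ρ = 5.


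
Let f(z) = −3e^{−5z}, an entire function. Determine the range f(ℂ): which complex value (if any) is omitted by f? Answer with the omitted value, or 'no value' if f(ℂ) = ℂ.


Little Picard bounds the complement of f(ℂ) to at most one point.
e^{−5z} is never zero on ℂ, so -3·e^{−5z} takes every value in ℂ ∖ {0}. Adding 0 shifts the range to ℂ ∖ {0}. Thus f omits exactly the value 0.

Omitted value: 0.


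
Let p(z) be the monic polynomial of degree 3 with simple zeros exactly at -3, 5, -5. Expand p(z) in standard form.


The polynomial is p(z) = ∏_{α ∈ S} (z − α), where S = {-3, 5, -5}.
Expanding the product yields: p(z) = z^3 + 3·z^2 -25·z -75.
The resulting polynomial has degree 3 and real coefficients as required.

p(z) = z^3 + 3·z^2 -25·z -75.


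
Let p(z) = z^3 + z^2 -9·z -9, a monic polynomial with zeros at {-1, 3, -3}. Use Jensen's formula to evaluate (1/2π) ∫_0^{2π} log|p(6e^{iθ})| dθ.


Zeros: -3, -1, 3; r = 6.
Inside |z| < r: -3, -1, 3. Outside (|z| ≥ r): ∅.
p(0) = -9, so log|p(0)| = log(9) = 2.1972.
Apply Jensen: I(r) = log|p(0)| + Σ_k log(r/|z_k|), summed over zeros inside |z| < r.
  log(r/|z_k|) for z_k = -1: log(6/1) = 1.7918
  log(r/|z_k|) for z_k = 3: log(6/3) = 0.6931
  log(r/|z_k|) for z_k = -3: log(6/3) = 0.6931
Sum over inside zeros: 3.1781.
I(r) = log|p(0)| + (inside sum) = 2.1972 + 3.1781 = 5.3753.
Closed form (all zeros inside, monic): I(r) = n·log(r) = 3·log(6) = 5.3753. ✓

I(r) ≈ 5.3753.


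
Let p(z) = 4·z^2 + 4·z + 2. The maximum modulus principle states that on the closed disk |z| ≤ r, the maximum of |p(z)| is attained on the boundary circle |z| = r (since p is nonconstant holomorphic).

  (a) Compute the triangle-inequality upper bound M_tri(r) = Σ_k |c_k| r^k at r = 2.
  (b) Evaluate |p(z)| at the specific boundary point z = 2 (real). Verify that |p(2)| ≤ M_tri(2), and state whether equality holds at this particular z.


Coefficients: c_0 = 2, c_1 = 4, c_2 = 4. Radius r = 2.
Part (a). Triangle bound: M_tri(r) = Σ_k |c_k| r^k
  = |2|·2^0 + |4|·2^1 + |4|·2^2
  = 2 + 8 + 16 = 26.
This bounds M(r) := max_{|z|=r} |p(z)| from above; equality holds iff all terms c_k z^k can be made to align in phase at a single z on |z|=r.
Part (b). At z = 2 (real, on the circle |z| = r):
  p(2) = (2)·2^0 + (4)·2^1 + (4)·2^2 = 26.
  |p(2)| = 26.
Since all nonzero coefficients share the same sign, |p(2)| = 26 = M_tri(2); the triangle bound is attained at z = 2, so in fact M(r) = 26.

M_tri(2) = 26; |p(2)| = 26; equality at z=2: yes.


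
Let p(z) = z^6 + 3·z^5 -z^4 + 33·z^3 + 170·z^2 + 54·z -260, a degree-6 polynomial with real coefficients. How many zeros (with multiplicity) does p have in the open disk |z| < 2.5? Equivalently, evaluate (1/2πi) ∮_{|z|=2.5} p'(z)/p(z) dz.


The zeros of p are: (-3 + 1i), (-3 - 1i), -2, 1, (2 + 3i), (2 - 3i).
Their magnitudes are: 3.162, 3.162, 2, 1, 3.606, 3.606.
Zeros with |z| < R = 2.5: -2, 1.
Count = 2.
By the argument principle, (1/2πi) ∮_{|z|=R} p'(z)/p(z) dz equals exactly this count.

Number of zeros inside |z| < 2.5: 2.


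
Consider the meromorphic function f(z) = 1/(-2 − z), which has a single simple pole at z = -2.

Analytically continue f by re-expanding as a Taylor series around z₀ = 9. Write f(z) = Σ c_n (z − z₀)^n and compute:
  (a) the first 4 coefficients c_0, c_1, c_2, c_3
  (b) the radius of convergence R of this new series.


Let w = z − z₀, so z = z₀ + w.
Then -2 − z = -2 − (z₀ + w) = (-2 − z₀) − w = -11 − w.
f(z) = 1/(-11 − w) = (1/(-11)) · 1/(1 − w/(-11)) = Σ_{n≥0} w^n / (-11)^(n+1).
So c_n = 1/(-11)^(n+1):
  c_0 = 1/(-11)^1 = -1/11.
  c_1 = 1/(-11)^2 = 1/121.
  c_2 = 1/(-11)^3 = -1/1331.
  c_3 = 1/(-11)^4 = 1/14641.
The series is valid for |w/d| < 1, i.e. |z − z₀| < |d|.
Radius of convergence: R = |-2 − z₀| = |-11| = 11 (distance from z₀ to the singularity z = -2).

c_0 = -1/11, c_1 = 1/121, c_2 = -1/1331, c_3 = 1/14641; R = 11.


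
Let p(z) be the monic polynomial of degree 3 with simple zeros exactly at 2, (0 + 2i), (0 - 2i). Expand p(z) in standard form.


The polynomial is p(z) = ∏_{α ∈ S} (z − α), where S = {2, (0 + 2i), (0 - 2i)}.
Expanding the product yields: p(z) = z^3 -2·z^2 + 4·z -8.
Note conjugate pairs combine to real quadratics: (z − (0+2i))(z − (0−2i)) = z² + 4.
The resulting polynomial has degree 3 and real coefficients as required.

p(z) = z^3 -2·z^2 + 4·z -8.


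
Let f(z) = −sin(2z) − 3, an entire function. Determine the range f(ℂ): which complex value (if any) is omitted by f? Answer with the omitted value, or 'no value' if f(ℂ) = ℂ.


Little Picard bounds the complement of f(ℂ) to at most one point.
sin is entire and surjective onto ℂ: for every w ∈ ℂ, sin(ζ) = w has a solution ζ ∈ ℂ (e.g., via the complex inverse arcsin). With ζ = 2z this gives z = ζ/(2). Then -1·sin(2z) takes every value in -1·ℂ = ℂ, and adding -3 is a bijection of ℂ. So f is surjective and omits no value. (Note: only on the real line is sin bounded by [−1, 1].)

Omitted value: no value.


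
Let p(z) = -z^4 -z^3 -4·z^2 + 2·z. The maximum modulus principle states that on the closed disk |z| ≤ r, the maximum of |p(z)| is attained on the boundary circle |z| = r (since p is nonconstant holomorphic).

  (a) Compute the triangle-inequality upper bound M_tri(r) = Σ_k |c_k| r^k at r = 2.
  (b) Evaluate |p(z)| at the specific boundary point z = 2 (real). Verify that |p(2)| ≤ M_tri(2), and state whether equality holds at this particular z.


Coefficients: c_0 = 0, c_1 = 2, c_2 = -4, c_3 = -1, c_4 = -1. Radius r = 2.
Part (a). Triangle bound: M_tri(r) = Σ_k |c_k| r^k
  = |0|·2^0 + |2|·2^1 + |-4|·2^2 + |-1|·2^3 + |-1|·2^4
  = 0 + 4 + 16 + 8 + 16 = 44.
This bounds M(r) := max_{|z|=r} |p(z)| from above; equality holds iff all terms c_k z^k can be made to align in phase at a single z on |z|=r.
Part (b). At z = 2 (real, on the circle |z| = r):
  p(2) = (0)·2^0 + (2)·2^1 + (-4)·2^2 + (-1)·2^3 + (-1)·2^4 = -36.
  |p(2)| = 36.
Check: |p(2)| = 36 ≤ 44 = M_tri(2). ✓ Equality does not hold at z = 2 (the coefficients have mixed signs, so the terms do not all align in phase there).

M_tri(2) = 44; |p(2)| = 36; equality at z=2: no.


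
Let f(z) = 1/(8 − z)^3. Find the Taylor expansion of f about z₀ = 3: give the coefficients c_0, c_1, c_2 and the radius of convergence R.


Let w = z − z₀, so z = z₀ + w.
Then 8 − z = 8 − (z₀ + w) = (8 − z₀) − w = 5 − w.
f(z) = 1/(5 − w)^3 = (1/(5)^3) · (1 − w/(5))^{−3}.
By the binomial series (1−u)^{−3} = Σ_{n≥0} C(n+2, 2) u^n for |u|<1, with u = w/(5):
  c_n = C(n+2, 2) / (5)^(n+3).
  c_0 = 1/(5)^3 = 1/125.
  c_1 = 3/(5)^4 = 3/625.
  c_2 = 6/(5)^5 = 6/3125.
The series is valid for |w/d| < 1, i.e. |z − z₀| < |d|.
Radius of convergence: R = |8 − z₀| = |5| = 5 (distance from z₀ to the singularity z = 8).

c_0 = 1/125, c_1 = 3/625, c_2 = 6/3125; R = 5.


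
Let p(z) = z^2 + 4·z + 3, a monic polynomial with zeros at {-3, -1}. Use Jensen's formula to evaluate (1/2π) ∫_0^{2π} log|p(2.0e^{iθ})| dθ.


Zeros: -3, -1; r = 2.0.
Inside |z| < r: -1. Outside (|z| ≥ r): -3.
p(0) = 3, so log|p(0)| = log(3) = 1.0986.
Apply Jensen: I(r) = log|p(0)| + Σ_k log(r/|z_k|), summed over zeros inside |z| < r.
  log(r/|z_k|) for z_k = -1: log(2.0/1) = 0.6931
  Outside zeros (-3) contribute nothing to the Jensen sum.
Sum over inside zeros: 0.6931.
I(r) = log|p(0)| + (inside sum) = 1.0986 + 0.6931 = 1.7918.
Note: since some zeros are outside |z| ≤ r, the simplified n·log(r) form does NOT apply — only the inside zeros contribute.

I(r) ≈ 1.7918.


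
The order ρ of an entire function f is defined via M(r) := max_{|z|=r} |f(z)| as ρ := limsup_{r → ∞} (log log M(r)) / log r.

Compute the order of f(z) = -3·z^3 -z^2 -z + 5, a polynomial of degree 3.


|f(z)| ≤ Σ|c_k|·r^k = O(r^3) as r → ∞. Polynomial growth is O(e^{r^ε}) for every ε > 0 (since r^3/e^{r^ε} → 0), so ρ ≤ ε for all ε > 0, i.e. ρ = 0. Every nonconstant polynomial has order 0.
Therefore ρ = 0.

Order ρ = 0.


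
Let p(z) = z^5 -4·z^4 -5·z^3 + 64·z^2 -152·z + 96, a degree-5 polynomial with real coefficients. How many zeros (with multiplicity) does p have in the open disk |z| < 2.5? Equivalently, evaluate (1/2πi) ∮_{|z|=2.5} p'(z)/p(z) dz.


The zeros of p are: 3, -4, (2 + 2i), (2 - 2i), 1.
Their magnitudes are: 3, 4, 2.828, 2.828, 1.
Zeros with |z| < R = 2.5: 1.
Count = 1.
By the argument principle, (1/2πi) ∮_{|z|=R} p'(z)/p(z) dz equals exactly this count.

Number of zeros inside |z| < 2.5: 1.


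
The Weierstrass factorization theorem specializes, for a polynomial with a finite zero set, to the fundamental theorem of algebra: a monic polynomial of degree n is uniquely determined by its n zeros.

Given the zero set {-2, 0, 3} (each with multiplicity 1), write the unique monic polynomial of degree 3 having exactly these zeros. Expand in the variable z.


The polynomial is p(z) = ∏_{α ∈ S} (z − α), where S = {-2, 0, 3}.
Expanding the product yields: p(z) = z^3 -z^2 -6·z.
The resulting polynomial has degree 3 and real coefficients as required.

p(z) = z^3 -z^2 -6·z.


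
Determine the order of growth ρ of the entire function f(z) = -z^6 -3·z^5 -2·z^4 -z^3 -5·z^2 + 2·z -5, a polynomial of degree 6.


|f(z)| ≤ Σ|c_k|·r^k = O(r^6) as r → ∞. Polynomial growth is O(e^{r^ε}) for every ε > 0 (since r^6/e^{r^ε} → 0), so ρ ≤ ε for all ε > 0, i.e. ρ = 0. Every nonconstant polynomial has order 0.
Therefore ρ = 0.

Order ρ = 0.


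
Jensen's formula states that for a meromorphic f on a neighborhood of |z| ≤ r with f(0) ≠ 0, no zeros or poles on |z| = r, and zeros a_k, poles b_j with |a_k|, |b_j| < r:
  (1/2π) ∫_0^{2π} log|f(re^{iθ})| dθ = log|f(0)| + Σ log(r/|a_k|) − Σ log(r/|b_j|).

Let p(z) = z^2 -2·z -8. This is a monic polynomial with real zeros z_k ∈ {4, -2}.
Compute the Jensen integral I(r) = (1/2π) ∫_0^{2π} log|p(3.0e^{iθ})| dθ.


Zeros: -2, 4; r = 3.0.
Inside |z| < r: -2. Outside (|z| ≥ r): 4.
p(0) = -8, so log|p(0)| = log(8) = 2.0794.
Apply Jensen: I(r) = log|p(0)| + Σ_k log(r/|z_k|), summed over zeros inside |z| < r.
  log(r/|z_k|) for z_k = -2: log(3.0/2) = 0.4055
  Outside zeros (4) contribute nothing to the Jensen sum.
Sum over inside zeros: 0.4055.
I(r) = log|p(0)| + (inside sum) = 2.0794 + 0.4055 = 2.4849.
Note: since some zeros are outside |z| ≤ r, the simplified n·log(r) form does NOT apply — only the inside zeros contribute.

I(r) ≈ 2.4849.


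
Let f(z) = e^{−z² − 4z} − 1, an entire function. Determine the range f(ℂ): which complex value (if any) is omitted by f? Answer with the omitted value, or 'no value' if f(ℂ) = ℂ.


Little Picard bounds the complement of f(ℂ) to at most one point.
The exponent g(z) = −z² − 4z is a nonconstant polynomial, hence surjective onto ℂ. So e^{g(z)} takes every value in {e^w : w ∈ ℂ} = ℂ ∖ {0}. Adding -1 shifts the range to ℂ ∖ {-1}. f omits exactly -1.

Omitted value: -1.


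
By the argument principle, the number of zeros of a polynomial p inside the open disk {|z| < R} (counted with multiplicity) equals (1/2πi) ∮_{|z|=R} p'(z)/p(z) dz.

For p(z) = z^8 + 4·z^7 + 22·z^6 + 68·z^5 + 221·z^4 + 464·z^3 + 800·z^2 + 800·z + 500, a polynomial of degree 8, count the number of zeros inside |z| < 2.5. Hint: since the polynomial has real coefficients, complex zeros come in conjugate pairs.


The zeros of p are: (-1 + 2i), (-1 - 2i), (-1 + 1i), (-1 - 1i), (1 + 3i), (1 - 3i), (-1 + 2i), (-1 - 2i).
Their magnitudes are: 2.236, 2.236, 1.414, 1.414, 3.162, 3.162, 2.236, 2.236.
Zeros with |z| < R = 2.5: (-1 + 2i), (-1 - 2i), (-1 + 1i), (-1 - 1i), (-1 + 2i), (-1 - 2i).
Count = 6.
By the argument principle, (1/2πi) ∮_{|z|=R} p'(z)/p(z) dz equals exactly this count.

Number of zeros inside |z| < 2.5: 6.


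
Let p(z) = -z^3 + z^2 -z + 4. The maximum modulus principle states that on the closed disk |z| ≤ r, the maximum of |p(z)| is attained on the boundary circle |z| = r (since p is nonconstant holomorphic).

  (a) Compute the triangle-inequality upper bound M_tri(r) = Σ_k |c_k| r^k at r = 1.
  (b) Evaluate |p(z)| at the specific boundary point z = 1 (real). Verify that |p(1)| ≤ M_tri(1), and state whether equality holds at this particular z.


Coefficients: c_0 = 4, c_1 = -1, c_2 = 1, c_3 = -1. Radius r = 1.
Part (a). Triangle bound: M_tri(r) = Σ_k |c_k| r^k
  = |4|·1^0 + |-1|·1^1 + |1|·1^2 + |-1|·1^3
  = 4 + 1 + 1 + 1 = 7.
This bounds M(r) := max_{|z|=r} |p(z)| from above; equality holds iff all terms c_k z^k can be made to align in phase at a single z on |z|=r.
Part (b). At z = 1 (real, on the circle |z| = r):
  p(1) = (4)·1^0 + (-1)·1^1 + (1)·1^2 + (-1)·1^3 = 3.
  |p(1)| = 3.
Check: |p(1)| = 3 ≤ 7 = M_tri(1). ✓ Equality does not hold at z = 1 (the coefficients have mixed signs, so the terms do not all align in phase there).

M_tri(1) = 7; |p(1)| = 3; equality at z=1: no.


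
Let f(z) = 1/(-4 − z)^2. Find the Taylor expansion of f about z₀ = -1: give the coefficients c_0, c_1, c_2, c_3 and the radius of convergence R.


Let w = z − z₀, so z = z₀ + w.
Then -4 − z = -4 − (z₀ + w) = (-4 − z₀) − w = -3 − w.
f(z) = 1/(-3 − w)^2 = (1/(-3)^2) · (1 − w/(-3))^{−2}.
By the binomial series (1−u)^{−2} = Σ_{n≥0} C(n+1, 1) u^n for |u|<1, with u = w/(-3):
  c_n = C(n+1, 1) / (-3)^(n+2).
  c_0 = 1/(-3)^2 = 1/9.
  c_1 = 2/(-3)^3 = -2/27.
  c_2 = 3/(-3)^4 = 1/27.
  c_3 = 4/(-3)^5 = -4/243.
The series is valid for |w/d| < 1, i.e. |z − z₀| < |d|.
Radius of convergence: R = |-4 − z₀| = |-3| = 3 (distance from z₀ to the singularity z = -4).

c_0 = 1/9, c_1 = -2/27, c_2 = 1/27, c_3 = -4/243; R = 3.


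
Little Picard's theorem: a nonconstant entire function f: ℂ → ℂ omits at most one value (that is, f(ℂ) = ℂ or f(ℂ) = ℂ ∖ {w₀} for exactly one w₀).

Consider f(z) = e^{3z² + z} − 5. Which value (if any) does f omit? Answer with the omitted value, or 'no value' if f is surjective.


Little Picard bounds the complement of f(ℂ) to at most one point.
The exponent g(z) = 3z² + z is a nonconstant polynomial, hence surjective onto ℂ. So e^{g(z)} takes every value in {e^w : w ∈ ℂ} = ℂ ∖ {0}. Adding -5 shifts the range to ℂ ∖ {-5}. f omits exactly -5.

Omitted value: -5.


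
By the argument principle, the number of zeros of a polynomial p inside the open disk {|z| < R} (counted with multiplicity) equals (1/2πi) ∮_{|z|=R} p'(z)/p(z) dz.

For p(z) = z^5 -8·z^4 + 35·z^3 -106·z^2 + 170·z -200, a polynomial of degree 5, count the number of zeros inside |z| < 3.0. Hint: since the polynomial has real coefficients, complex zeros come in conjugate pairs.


The zeros of p are: (1 + 3i), (1 - 3i), 4, (1 + 2i), (1 - 2i).
Their magnitudes are: 3.162, 3.162, 4, 2.236, 2.236.
Zeros with |z| < R = 3.0: (1 + 2i), (1 - 2i).
Count = 2.
By the argument principle, (1/2πi) ∮_{|z|=R} p'(z)/p(z) dz equals exactly this count.

Number of zeros inside |z| < 3.0: 2.


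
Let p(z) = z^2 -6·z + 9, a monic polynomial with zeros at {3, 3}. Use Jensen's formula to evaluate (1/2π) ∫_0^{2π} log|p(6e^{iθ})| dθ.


Zeros: 3, 3; r = 6.
Inside |z| < r: 3, 3. Outside (|z| ≥ r): ∅.
p(0) = 9, so log|p(0)| = log(9) = 2.1972.
Apply Jensen: I(r) = log|p(0)| + Σ_k log(r/|z_k|), summed over zeros inside |z| < r.
  log(r/|z_k|) for z_k = 3: log(6/3) = 0.6931
  log(r/|z_k|) for z_k = 3: log(6/3) = 0.6931
Sum over inside zeros: 1.3863.
I(r) = log|p(0)| + (inside sum) = 2.1972 + 1.3863 = 3.5835.
Closed form (all zeros inside, monic): I(r) = n·log(r) = 2·log(6) = 3.5835. ✓

I(r) ≈ 3.5835.


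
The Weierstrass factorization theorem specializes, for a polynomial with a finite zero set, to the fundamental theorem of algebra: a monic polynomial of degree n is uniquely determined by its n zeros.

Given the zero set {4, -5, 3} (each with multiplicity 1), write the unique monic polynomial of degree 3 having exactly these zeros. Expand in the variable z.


The polynomial is p(z) = ∏_{α ∈ S} (z − α), where S = {4, -5, 3}.
Expanding the product yields: p(z) = z^3 -2·z^2 -23·z + 60.
The resulting polynomial has degree 3 and real coefficients as required.

p(z) = z^3 -2·z^2 -23·z + 60.


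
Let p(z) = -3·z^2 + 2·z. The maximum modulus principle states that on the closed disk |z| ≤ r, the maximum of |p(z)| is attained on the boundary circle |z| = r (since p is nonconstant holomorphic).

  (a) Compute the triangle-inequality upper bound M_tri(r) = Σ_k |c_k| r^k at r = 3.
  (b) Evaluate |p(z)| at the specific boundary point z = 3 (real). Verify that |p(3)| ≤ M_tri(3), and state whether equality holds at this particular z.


Coefficients: c_0 = 0, c_1 = 2, c_2 = -3. Radius r = 3.
Part (a). Triangle bound: M_tri(r) = Σ_k |c_k| r^k
  = |0|·3^0 + |2|·3^1 + |-3|·3^2
  = 0 + 6 + 27 = 33.
This bounds M(r) := max_{|z|=r} |p(z)| from above; equality holds iff all terms c_k z^k can be made to align in phase at a single z on |z|=r.
Part (b). At z = 3 (real, on the circle |z| = r):
  p(3) = (0)·3^0 + (2)·3^1 + (-3)·3^2 = -21.
  |p(3)| = 21.
Check: |p(3)| = 21 ≤ 33 = M_tri(3). ✓ Equality does not hold at z = 3 (the coefficients have mixed signs, so the terms do not all align in phase there).

M_tri(3) = 33; |p(3)| = 21; equality at z=3: no.


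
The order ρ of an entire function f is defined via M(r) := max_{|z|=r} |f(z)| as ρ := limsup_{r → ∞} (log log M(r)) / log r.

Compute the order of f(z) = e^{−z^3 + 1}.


|e^{−z^3 + 1}| = e^{Re(-1·z^3) + 1} ≤ e^{1|z|^3 + 1} = e^{1r^3 + 1} on |z| = r, so ρ ≤ 3. Choosing z on |z|=r so that -1·z^3 is real positive (always possible by picking arg z appropriately) gives |f(z)| = e^{1r^3 + 1}, matching the bound. The additive constant 1 does not affect log log M(r) ~ 3·log r. Hence ρ = 3.
Therefore ρ = 3.

Order ρ = 3.


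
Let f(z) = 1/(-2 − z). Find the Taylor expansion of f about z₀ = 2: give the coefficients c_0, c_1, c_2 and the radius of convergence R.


Let w = z − z₀, so z = z₀ + w.
Then -2 − z = -2 − (z₀ + w) = (-2 − z₀) − w = -4 − w.
f(z) = 1/(-4 − w) = (1/(-4)) · 1/(1 − w/(-4)) = Σ_{n≥0} w^n / (-4)^(n+1).
So c_n = 1/(-4)^(n+1):
  c_0 = 1/(-4)^1 = -1/4.
  c_1 = 1/(-4)^2 = 1/16.
  c_2 = 1/(-4)^3 = -1/64.
The series is valid for |w/d| < 1, i.e. |z − z₀| < |d|.
Radius of convergence: R = |-2 − z₀| = |-4| = 4 (distance from z₀ to the singularity z = -2).

c_0 = -1/4, c_1 = 1/16, c_2 = -1/64; R = 4.


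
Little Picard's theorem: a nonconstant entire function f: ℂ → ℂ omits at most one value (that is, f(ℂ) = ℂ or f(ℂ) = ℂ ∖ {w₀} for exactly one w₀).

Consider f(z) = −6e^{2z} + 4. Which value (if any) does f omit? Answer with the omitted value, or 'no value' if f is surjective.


Little Picard bounds the complement of f(ℂ) to at most one point.
e^{2z} is never zero on ℂ, so -6·e^{2z} takes every value in ℂ ∖ {0}. Adding 4 shifts the range to ℂ ∖ {4}. Thus f omits exactly the value 4.

Omitted value: 4.


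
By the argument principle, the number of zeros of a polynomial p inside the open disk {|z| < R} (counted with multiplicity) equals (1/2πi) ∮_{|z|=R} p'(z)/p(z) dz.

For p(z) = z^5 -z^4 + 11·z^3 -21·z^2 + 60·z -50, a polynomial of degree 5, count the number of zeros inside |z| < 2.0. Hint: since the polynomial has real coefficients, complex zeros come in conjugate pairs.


The zeros of p are: (1 + 2i), (1 - 2i), 1, (-1 + 3i), (-1 - 3i).
Their magnitudes are: 2.236, 2.236, 1, 3.162, 3.162.
Zeros with |z| < R = 2.0: 1.
Count = 1.
By the argument principle, (1/2πi) ∮_{|z|=R} p'(z)/p(z) dz equals exactly this count.

Number of zeros inside |z| < 2.0: 1.


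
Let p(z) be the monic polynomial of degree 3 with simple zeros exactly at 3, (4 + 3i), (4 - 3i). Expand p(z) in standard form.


The polynomial is p(z) = ∏_{α ∈ S} (z − α), where S = {3, (4 + 3i), (4 - 3i)}.
Expanding the product yields: p(z) = z^3 -11·z^2 + 49·z -75.
Note conjugate pairs combine to real quadratics: (z − (4+3i))(z − (4−3i)) = z² − 8z + 25.
The resulting polynomial has degree 3 and real coefficients as required.

p(z) = z^3 -11·z^2 + 49·z -75.


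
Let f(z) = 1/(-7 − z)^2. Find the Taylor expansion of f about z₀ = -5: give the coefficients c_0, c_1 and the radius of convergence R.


Let w = z − z₀, so z = z₀ + w.
Then -7 − z = -7 − (z₀ + w) = (-7 − z₀) − w = -2 − w.
f(z) = 1/(-2 − w)^2 = (1/(-2)^2) · (1 − w/(-2))^{−2}.
By the binomial series (1−u)^{−2} = Σ_{n≥0} C(n+1, 1) u^n for |u|<1, with u = w/(-2):
  c_n = C(n+1, 1) / (-2)^(n+2).
  c_0 = 1/(-2)^2 = 1/4.
  c_1 = 2/(-2)^3 = -1/4.
The series is valid for |w/d| < 1, i.e. |z − z₀| < |d|.
Radius of convergence: R = |-7 − z₀| = |-2| = 2 (distance from z₀ to the singularity z = -7).

c_0 = 1/4, c_1 = -1/4; R = 2.


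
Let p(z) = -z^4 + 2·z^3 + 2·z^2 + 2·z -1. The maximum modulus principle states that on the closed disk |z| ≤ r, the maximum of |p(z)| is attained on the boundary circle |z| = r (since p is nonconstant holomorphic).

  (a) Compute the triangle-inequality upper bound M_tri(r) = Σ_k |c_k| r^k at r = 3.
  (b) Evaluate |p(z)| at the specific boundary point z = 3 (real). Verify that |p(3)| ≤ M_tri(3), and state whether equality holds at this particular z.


Coefficients: c_0 = -1, c_1 = 2, c_2 = 2, c_3 = 2, c_4 = -1. Radius r = 3.
Part (a). Triangle bound: M_tri(r) = Σ_k |c_k| r^k
  = |-1|·3^0 + |2|·3^1 + |2|·3^2 + |2|·3^3 + |-1|·3^4
  = 1 + 6 + 18 + 54 + 81 = 160.
This bounds M(r) := max_{|z|=r} |p(z)| from above; equality holds iff all terms c_k z^k can be made to align in phase at a single z on |z|=r.
Part (b). At z = 3 (real, on the circle |z| = r):
  p(3) = (-1)·3^0 + (2)·3^1 + (2)·3^2 + (2)·3^3 + (-1)·3^4 = -4.
  |p(3)| = 4.
Check: |p(3)| = 4 ≤ 160 = M_tri(3). ✓ Equality does not hold at z = 3 (the coefficients have mixed signs, so the terms do not all align in phase there).

M_tri(3) = 160; |p(3)| = 4; equality at z=3: no.


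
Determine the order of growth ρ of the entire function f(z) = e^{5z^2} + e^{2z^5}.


Each summand is entire of order 2 and 5 respectively (as in the single-exponential case). The order of a sum is at most the max of the orders, so ρ ≤ 5. For the lower bound: on |z|=r choose arg z so that 2z^5 is real positive; then |e^{2z^5}| = e^{2r^5} while |e^{5z^2}| ≤ e^{5r^2} = o(e^{2r^5}). So |f| ≥ e^{2r^5}(1 − o(1)) and ρ ≥ 5. Hence ρ = max(2, 5) = 5.
Therefore ρ = 5.

Order ρ = 5.


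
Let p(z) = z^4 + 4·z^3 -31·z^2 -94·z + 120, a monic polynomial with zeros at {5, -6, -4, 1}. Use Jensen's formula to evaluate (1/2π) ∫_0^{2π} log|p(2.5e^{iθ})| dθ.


Zeros: -6, -4, 1, 5; r = 2.5.
Inside |z| < r: 1. Outside (|z| ≥ r): -6, -4, 5.
p(0) = 120, so log|p(0)| = log(120) = 4.7875.
Apply Jensen: I(r) = log|p(0)| + Σ_k log(r/|z_k|), summed over zeros inside |z| < r.
  log(r/|z_k|) for z_k = 1: log(2.5/1) = 0.9163
  Outside zeros (-6, -4, 5) contribute nothing to the Jensen sum.
Sum over inside zeros: 0.9163.
I(r) = log|p(0)| + (inside sum) = 4.7875 + 0.9163 = 5.7038.
Note: since some zeros are outside |z| ≤ r, the simplified n·log(r) form does NOT apply — only the inside zeros contribute.

I(r) ≈ 5.7038.


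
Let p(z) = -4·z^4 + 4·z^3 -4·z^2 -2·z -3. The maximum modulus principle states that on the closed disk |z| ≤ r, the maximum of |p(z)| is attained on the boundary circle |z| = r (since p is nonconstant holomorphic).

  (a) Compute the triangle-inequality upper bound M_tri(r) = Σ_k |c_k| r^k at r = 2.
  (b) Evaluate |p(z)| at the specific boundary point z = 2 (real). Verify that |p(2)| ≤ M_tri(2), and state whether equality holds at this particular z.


Coefficients: c_0 = -3, c_1 = -2, c_2 = -4, c_3 = 4, c_4 = -4. Radius r = 2.
Part (a). Triangle bound: M_tri(r) = Σ_k |c_k| r^k
  = |-3|·2^0 + |-2|·2^1 + |-4|·2^2 + |4|·2^3 + |-4|·2^4
  = 3 + 4 + 16 + 32 + 64 = 119.
This bounds M(r) := max_{|z|=r} |p(z)| from above; equality holds iff all terms c_k z^k can be made to align in phase at a single z on |z|=r.
Part (b). At z = 2 (real, on the circle |z| = r):
  p(2) = (-3)·2^0 + (-2)·2^1 + (-4)·2^2 + (4)·2^3 + (-4)·2^4 = -55.
  |p(2)| = 55.
Check: |p(2)| = 55 ≤ 119 = M_tri(2). ✓ Equality does not hold at z = 2 (the coefficients have mixed signs, so the terms do not all align in phase there).

M_tri(2) = 119; |p(2)| = 55; equality at z=2: no.


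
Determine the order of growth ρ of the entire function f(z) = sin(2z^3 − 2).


Write sin(w) = (e^{iw} ± e^{−iw})/(2 or 2i), so |sin(w)| ≤ e^{|w|}. With w = 2z^3 − 2, |w| ≤ 2r^3 + 2 on |z|=r, giving M(r) ≤ e^{2r^3 + 2} and ρ ≤ 3. For the lower bound, choose z on |z|=r with 2z^3 purely imaginary of modulus 2r^3; then |sin(2z^3 − 2)| grows like e^{2r^3}/2, so ρ ≥ 3. Hence ρ = 3.
Therefore ρ = 3.

Order ρ = 3.


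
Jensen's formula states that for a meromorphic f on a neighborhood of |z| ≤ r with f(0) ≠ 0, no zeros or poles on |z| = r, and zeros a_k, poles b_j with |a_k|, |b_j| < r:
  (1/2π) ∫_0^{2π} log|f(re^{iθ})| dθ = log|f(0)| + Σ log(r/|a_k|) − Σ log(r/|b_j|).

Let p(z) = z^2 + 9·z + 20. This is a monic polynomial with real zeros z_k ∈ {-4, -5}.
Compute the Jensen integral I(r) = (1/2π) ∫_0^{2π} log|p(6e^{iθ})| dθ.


Zeros: -5, -4; r = 6.
Inside |z| < r: -5, -4. Outside (|z| ≥ r): ∅.
p(0) = 20, so log|p(0)| = log(20) = 2.9957.
Apply Jensen: I(r) = log|p(0)| + Σ_k log(r/|z_k|), summed over zeros inside |z| < r.
  log(r/|z_k|) for z_k = -4: log(6/4) = 0.4055
  log(r/|z_k|) for z_k = -5: log(6/5) = 0.1823
Sum over inside zeros: 0.5878.
I(r) = log|p(0)| + (inside sum) = 2.9957 + 0.5878 = 3.5835.
Closed form (all zeros inside, monic): I(r) = n·log(r) = 2·log(6) = 3.5835. ✓

I(r) ≈ 3.5835.


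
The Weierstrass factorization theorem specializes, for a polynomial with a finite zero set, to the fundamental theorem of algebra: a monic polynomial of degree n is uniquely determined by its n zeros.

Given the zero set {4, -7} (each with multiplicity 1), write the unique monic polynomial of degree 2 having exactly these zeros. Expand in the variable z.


The polynomial is p(z) = ∏_{α ∈ S} (z − α), where S = {4, -7}.
Expanding the product yields: p(z) = z^2 + 3·z -28.
The resulting polynomial has degree 2 and real coefficients as required.

p(z) = z^2 + 3·z -28.


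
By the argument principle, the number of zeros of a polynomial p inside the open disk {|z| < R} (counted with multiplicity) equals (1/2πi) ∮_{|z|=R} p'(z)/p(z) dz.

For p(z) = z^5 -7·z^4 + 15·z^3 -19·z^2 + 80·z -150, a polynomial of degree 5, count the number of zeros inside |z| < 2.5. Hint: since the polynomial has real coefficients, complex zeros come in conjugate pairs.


The zeros of p are: (3 + 1i), (3 - 1i), (-1 + 2i), (-1 - 2i), 3.
Their magnitudes are: 3.162, 3.162, 2.236, 2.236, 3.
Zeros with |z| < R = 2.5: (-1 + 2i), (-1 - 2i).
Count = 2.
By the argument principle, (1/2πi) ∮_{|z|=R} p'(z)/p(z) dz equals exactly this count.

Number of zeros inside |z| < 2.5: 2.


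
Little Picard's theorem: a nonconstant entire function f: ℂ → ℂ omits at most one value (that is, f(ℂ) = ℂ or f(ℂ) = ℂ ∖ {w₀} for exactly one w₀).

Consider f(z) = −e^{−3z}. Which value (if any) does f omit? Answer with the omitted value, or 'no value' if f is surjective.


Little Picard bounds the complement of f(ℂ) to at most one point.
e^{−3z} is never zero on ℂ, so -1·e^{−3z} takes every value in ℂ ∖ {0}. Adding 0 shifts the range to ℂ ∖ {0}. Thus f omits exactly the value 0.

Omitted value: 0.


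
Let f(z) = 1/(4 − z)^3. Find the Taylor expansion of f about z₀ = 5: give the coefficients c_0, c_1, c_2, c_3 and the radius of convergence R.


Let w = z − z₀, so z = z₀ + w.
Then 4 − z = 4 − (z₀ + w) = (4 − z₀) − w = -1 − w.
f(z) = 1/(-1 − w)^3 = (1/(-1)^3) · (1 − w/(-1))^{−3}.
By the binomial series (1−u)^{−3} = Σ_{n≥0} C(n+2, 2) u^n for |u|<1, with u = w/(-1):
  c_n = C(n+2, 2) / (-1)^(n+3).
  c_0 = 1/(-1)^3 = -1.
  c_1 = 3/(-1)^4 = 3.
  c_2 = 6/(-1)^5 = -6.
  c_3 = 10/(-1)^6 = 10.
The series is valid for |w/d| < 1, i.e. |z − z₀| < |d|.
Radius of convergence: R = |4 − z₀| = |-1| = 1 (distance from z₀ to the singularity z = 4).

c_0 = -1, c_1 = 3, c_2 = -6, c_3 = 10; R = 1.


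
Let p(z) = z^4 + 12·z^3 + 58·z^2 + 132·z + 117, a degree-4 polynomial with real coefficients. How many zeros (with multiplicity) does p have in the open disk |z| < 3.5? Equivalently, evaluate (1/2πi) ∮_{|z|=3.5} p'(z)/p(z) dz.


The zeros of p are: -3, -3, (-3 + 2i), (-3 - 2i).
Their magnitudes are: 3, 3, 3.606, 3.606.
Zeros with |z| < R = 3.5: -3, -3.
Count = 2.
By the argument principle, (1/2πi) ∮_{|z|=R} p'(z)/p(z) dz equals exactly this count.

Number of zeros inside |z| < 3.5: 2.


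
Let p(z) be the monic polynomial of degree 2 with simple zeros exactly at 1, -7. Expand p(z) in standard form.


The polynomial is p(z) = ∏_{α ∈ S} (z − α), where S = {1, -7}.
Expanding the product yields: p(z) = z^2 + 6·z -7.
The resulting polynomial has degree 2 and real coefficients as required.

p(z) = z^2 + 6·z -7.


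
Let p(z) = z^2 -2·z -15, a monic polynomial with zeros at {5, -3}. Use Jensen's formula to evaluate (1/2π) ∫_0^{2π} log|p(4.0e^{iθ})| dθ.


Zeros: -3, 5; r = 4.0.
Inside |z| < r: -3. Outside (|z| ≥ r): 5.
p(0) = -15, so log|p(0)| = log(15) = 2.7081.
Apply Jensen: I(r) = log|p(0)| + Σ_k log(r/|z_k|), summed over zeros inside |z| < r.
  log(r/|z_k|) for z_k = -3: log(4.0/3) = 0.2877
  Outside zeros (5) contribute nothing to the Jensen sum.
Sum over inside zeros: 0.2877.
I(r) = log|p(0)| + (inside sum) = 2.7081 + 0.2877 = 2.9957.
Note: since some zeros are outside |z| ≤ r, the simplified n·log(r) form does NOT apply — only the inside zeros contribute.

I(r) ≈ 2.9957.


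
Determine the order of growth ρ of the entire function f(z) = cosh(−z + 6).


cosh(w) is a linear combination of e^{iw} and e^{−iw} (or e^w, e^{−w} in the hyperbolic case), so |cosh(w)| ≤ e^{|w|}. With w = −z + 6, |w| ≤ 1|z| + 6 = 1r + 6 on |z| = r, giving M(r) ≤ e^{1r + 6}, so ρ ≤ 1. On a suitable ray (z = it for sin/cos; z = t for sinh/cosh, t real → ∞), |cosh(−z + 6)| grows like e^{1|t|}/2, so ρ ≥ 1. Hence ρ = 1.
Therefore ρ = 1.

Order ρ = 1.


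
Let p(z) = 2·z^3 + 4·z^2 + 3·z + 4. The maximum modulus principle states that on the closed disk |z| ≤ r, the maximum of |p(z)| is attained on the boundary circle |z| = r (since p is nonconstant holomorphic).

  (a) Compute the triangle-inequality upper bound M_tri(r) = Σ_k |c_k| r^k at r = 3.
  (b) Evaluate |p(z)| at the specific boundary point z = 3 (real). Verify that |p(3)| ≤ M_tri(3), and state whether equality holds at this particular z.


Coefficients: c_0 = 4, c_1 = 3, c_2 = 4, c_3 = 2. Radius r = 3.
Part (a). Triangle bound: M_tri(r) = Σ_k |c_k| r^k
  = |4|·3^0 + |3|·3^1 + |4|·3^2 + |2|·3^3
  = 4 + 9 + 36 + 54 = 103.
This bounds M(r) := max_{|z|=r} |p(z)| from above; equality holds iff all terms c_k z^k can be made to align in phase at a single z on |z|=r.
Part (b). At z = 3 (real, on the circle |z| = r):
  p(3) = (4)·3^0 + (3)·3^1 + (4)·3^2 + (2)·3^3 = 103.
  |p(3)| = 103.
Since all nonzero coefficients share the same sign, |p(3)| = 103 = M_tri(3); the triangle bound is attained at z = 3, so in fact M(r) = 103.

M_tri(3) = 103; |p(3)| = 103; equality at z=3: yes.


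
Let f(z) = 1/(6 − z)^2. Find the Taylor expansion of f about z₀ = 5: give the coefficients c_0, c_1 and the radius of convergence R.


Let w = z − z₀, so z = z₀ + w.
Then 6 − z = 6 − (z₀ + w) = (6 − z₀) − w = 1 − w.
f(z) = 1/(1 − w)^2 = (1/(1)^2) · (1 − w/(1))^{−2}.
By the binomial series (1−u)^{−2} = Σ_{n≥0} C(n+1, 1) u^n for |u|<1, with u = w/(1):
  c_n = C(n+1, 1) / (1)^(n+2).
  c_0 = 1/(1)^2 = 1.
  c_1 = 2/(1)^3 = 2.
The series is valid for |w/d| < 1, i.e. |z − z₀| < |d|.
Radius of convergence: R = |6 − z₀| = |1| = 1 (distance from z₀ to the singularity z = 6).

c_0 = 1, c_1 = 2; R = 1.


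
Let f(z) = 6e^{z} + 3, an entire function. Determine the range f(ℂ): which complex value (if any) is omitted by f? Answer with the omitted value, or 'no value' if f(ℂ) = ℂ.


Little Picard bounds the complement of f(ℂ) to at most one point.
e^{z} is never zero on ℂ, so 6·e^{z} takes every value in ℂ ∖ {0}. Adding 3 shifts the range to ℂ ∖ {3}. Thus f omits exactly the value 3.

Omitted value: 3.


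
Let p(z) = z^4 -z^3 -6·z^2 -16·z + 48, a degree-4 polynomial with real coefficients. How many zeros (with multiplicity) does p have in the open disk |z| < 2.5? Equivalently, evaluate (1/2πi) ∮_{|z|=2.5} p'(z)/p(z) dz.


The zeros of p are: 3, (-2 + 2i), (-2 - 2i), 2.
Their magnitudes are: 3, 2.828, 2.828, 2.
Zeros with |z| < R = 2.5: 2.
Count = 1.
By the argument principle, (1/2πi) ∮_{|z|=R} p'(z)/p(z) dz equals exactly this count.

Number of zeros inside |z| < 2.5: 1.


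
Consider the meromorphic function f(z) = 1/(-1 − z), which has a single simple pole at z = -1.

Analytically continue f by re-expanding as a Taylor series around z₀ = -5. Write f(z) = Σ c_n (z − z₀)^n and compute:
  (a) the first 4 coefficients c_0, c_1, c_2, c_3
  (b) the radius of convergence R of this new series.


Let w = z − z₀, so z = z₀ + w.
Then -1 − z = -1 − (z₀ + w) = (-1 − z₀) − w = 4 − w.
f(z) = 1/(4 − w) = (1/(4)) · 1/(1 − w/(4)) = Σ_{n≥0} w^n / (4)^(n+1).
So c_n = 1/(4)^(n+1):
  c_0 = 1/(4)^1 = 1/4.
  c_1 = 1/(4)^2 = 1/16.
  c_2 = 1/(4)^3 = 1/64.
  c_3 = 1/(4)^4 = 1/256.
The series is valid for |w/d| < 1, i.e. |z − z₀| < |d|.
Radius of convergence: R = |-1 − z₀| = |4| = 4 (distance from z₀ to the singularity z = -1).

c_0 = 1/4, c_1 = 1/16, c_2 = 1/64, c_3 = 1/256; R = 4.


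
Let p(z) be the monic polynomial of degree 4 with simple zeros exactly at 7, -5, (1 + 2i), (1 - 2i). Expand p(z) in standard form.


The polynomial is p(z) = ∏_{α ∈ S} (z − α), where S = {7, -5, (1 + 2i), (1 - 2i)}.
Expanding the product yields: p(z) = z^4 -4·z^3 -26·z^2 + 60·z -175.
Note conjugate pairs combine to real quadratics: (z − (1+2i))(z − (1−2i)) = z² − 2z + 5.
The resulting polynomial has degree 4 and real coefficients as required.

p(z) = z^4 -4·z^3 -26·z^2 + 60·z -175.


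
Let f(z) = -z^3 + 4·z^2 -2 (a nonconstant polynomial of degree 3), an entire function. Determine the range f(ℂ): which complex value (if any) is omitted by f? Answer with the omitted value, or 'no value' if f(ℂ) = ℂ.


Little Picard bounds the complement of f(ℂ) to at most one point.
For every w ∈ ℂ, the equation p(z) − w = 0 is a nonconstant polynomial in z and hence has at least one root by the fundamental theorem of algebra. So p is surjective onto ℂ, omitting no value.

Omitted value: no value.


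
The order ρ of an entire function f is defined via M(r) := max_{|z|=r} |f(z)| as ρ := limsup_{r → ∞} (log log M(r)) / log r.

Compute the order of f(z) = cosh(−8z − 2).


cosh(w) is a linear combination of e^{iw} and e^{−iw} (or e^w, e^{−w} in the hyperbolic case), so |cosh(w)| ≤ e^{|w|}. With w = −8z − 2, |w| ≤ 8|z| + 2 = 8r + 2 on |z| = r, giving M(r) ≤ e^{8r + 2}, so ρ ≤ 1. On a suitable ray (z = it for sin/cos; z = t for sinh/cosh, t real → ∞), |cosh(−8z − 2)| grows like e^{8|t|}/2, so ρ ≥ 1. Hence ρ = 1.
Therefore ρ = 1.

Order ρ = 1.
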